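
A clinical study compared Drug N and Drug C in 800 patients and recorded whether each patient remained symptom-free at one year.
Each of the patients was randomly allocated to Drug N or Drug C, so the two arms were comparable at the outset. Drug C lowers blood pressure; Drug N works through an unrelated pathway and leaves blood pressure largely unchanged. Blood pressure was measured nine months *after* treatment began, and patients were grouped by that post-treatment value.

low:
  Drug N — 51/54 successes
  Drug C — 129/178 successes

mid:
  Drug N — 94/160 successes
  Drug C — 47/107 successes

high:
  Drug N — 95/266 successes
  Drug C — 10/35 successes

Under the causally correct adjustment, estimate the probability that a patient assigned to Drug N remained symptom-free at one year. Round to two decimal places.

Blood pressure lies on the pathway drug → blood pressure → outcome, so adjusting for it blocks the indirect effect. For the total causal effect of drug, use the unadjusted pooled rates.
So P(outcome | do(Drug N)) is just the pooled rate for Drug N: 240/480 = 0.500.

0.50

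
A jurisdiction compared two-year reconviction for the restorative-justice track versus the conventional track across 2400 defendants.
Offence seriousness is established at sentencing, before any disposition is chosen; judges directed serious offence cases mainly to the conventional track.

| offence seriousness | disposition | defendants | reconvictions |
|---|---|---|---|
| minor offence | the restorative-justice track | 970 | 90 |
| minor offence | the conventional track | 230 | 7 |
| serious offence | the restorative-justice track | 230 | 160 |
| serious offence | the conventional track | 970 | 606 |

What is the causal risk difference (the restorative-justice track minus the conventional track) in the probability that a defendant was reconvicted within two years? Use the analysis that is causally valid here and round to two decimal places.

The imbalance in offence seriousness arose from how defendants were allocated, not from anything the disposition did; and offence seriousness independently affects the outcome. The pooled gap is confounded — condition on offence seriousness.
Adjusting over the population distribution of offence seriousness: 0.500·(0.093−0.030) + 0.500·(0.696−0.625) = +0.067.

+0.07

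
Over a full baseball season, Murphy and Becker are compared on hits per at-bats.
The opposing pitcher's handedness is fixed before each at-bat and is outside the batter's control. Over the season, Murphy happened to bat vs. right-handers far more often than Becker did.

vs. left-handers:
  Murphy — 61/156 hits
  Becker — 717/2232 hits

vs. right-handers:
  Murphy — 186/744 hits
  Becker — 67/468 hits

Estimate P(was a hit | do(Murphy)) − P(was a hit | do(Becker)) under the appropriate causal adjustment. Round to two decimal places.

+0.08

Nothing the player does changes pitcher handedness; the imbalance is an allocation artefact. With pitcher handedness also predicting the outcome, the pooled figure is confounded, and the within-stratum comparison is the causal one.
Adjusting over the population distribution of pitcher handedness: 0.663·(0.391−0.321) + 0.337·(0.250−0.143) = +0.082.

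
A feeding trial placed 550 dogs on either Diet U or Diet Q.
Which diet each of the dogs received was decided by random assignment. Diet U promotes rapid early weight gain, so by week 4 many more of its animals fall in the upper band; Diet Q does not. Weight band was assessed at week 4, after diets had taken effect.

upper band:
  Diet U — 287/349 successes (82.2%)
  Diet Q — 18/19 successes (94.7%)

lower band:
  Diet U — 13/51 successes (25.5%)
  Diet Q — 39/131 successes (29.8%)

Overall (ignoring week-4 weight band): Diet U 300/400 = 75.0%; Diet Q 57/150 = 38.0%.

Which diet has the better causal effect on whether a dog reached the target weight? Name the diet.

Diet Q is higher inside every week-4 weight band stratum but Diet U is higher in aggregate. Whether to stratify depends on how week-4 weight band relates to the diet.
Week-4 weight band here is a post-treatment variable shaped by the diet; conditioning on it would introduce bias rather than remove it. The overall comparison is the causal one.
Pooled: Diet U 75.0% vs Diet Q 38.0%; Diet U is higher overall.

Diet U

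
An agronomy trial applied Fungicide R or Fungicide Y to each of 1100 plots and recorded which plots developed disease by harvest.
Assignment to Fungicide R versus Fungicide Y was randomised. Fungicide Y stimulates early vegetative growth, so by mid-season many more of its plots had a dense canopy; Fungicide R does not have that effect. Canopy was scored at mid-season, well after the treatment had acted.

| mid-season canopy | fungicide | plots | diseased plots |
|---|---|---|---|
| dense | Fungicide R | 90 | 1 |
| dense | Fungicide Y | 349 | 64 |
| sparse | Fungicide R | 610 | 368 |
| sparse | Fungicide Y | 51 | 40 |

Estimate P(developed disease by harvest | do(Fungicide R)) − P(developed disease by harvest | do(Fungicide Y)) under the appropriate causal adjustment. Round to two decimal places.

+0.27

Because the fungicide influences mid-season canopy, mid-season canopy is a post-treatment mediator, not a confounder. Stratifying on it would bias the estimate; the causal effect is the crude pooled difference.
The causal difference is the pooled difference: 0.527 − 0.260 = +0.267.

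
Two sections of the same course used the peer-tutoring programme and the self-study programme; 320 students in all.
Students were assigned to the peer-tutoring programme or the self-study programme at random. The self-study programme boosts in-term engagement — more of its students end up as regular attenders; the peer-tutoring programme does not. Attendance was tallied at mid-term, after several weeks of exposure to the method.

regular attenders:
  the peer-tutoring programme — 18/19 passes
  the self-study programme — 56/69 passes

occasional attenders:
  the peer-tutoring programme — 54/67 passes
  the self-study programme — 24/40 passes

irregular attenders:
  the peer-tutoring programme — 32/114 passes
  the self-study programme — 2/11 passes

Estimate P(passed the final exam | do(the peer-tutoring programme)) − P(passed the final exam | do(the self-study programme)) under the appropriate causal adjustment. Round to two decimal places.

Mid-term attendance here is a post-treatment variable shaped by the teaching method; conditioning on it would introduce bias rather than remove it. The overall comparison is the causal one.
The causal difference is the pooled difference: 0.520 − 0.683 = -0.163.

-0.16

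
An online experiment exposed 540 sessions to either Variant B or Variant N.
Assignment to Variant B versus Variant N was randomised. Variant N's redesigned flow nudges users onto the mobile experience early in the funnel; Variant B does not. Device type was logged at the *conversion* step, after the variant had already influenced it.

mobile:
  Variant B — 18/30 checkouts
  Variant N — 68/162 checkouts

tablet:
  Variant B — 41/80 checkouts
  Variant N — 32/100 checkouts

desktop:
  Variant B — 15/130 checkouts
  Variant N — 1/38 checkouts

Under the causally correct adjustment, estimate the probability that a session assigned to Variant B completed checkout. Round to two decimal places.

The stratified and pooled comparisons disagree (Variant B wins within each device type; Variant N wins overall), so the answer turns on the causal role of device type.
The distribution of device type is itself part of what the variant does — it is an intermediate outcome. Holding it fixed would remove that part of the effect; the total effect is the pooled difference.
So P(outcome | do(Variant B)) is just the pooled rate for Variant B: 74/240 = 0.308.

0.31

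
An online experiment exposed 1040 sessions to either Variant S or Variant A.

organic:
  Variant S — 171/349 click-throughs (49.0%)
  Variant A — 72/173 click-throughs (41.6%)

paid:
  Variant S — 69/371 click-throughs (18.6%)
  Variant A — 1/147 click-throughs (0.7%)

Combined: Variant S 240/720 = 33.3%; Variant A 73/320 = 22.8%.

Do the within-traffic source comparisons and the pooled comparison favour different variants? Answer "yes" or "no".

Within each traffic source level (organic 49.0% vs 41.6%; paid 18.6% vs 0.7%), Variant S has the higher rate every time. Pooled: 33.3% vs 22.8% — Variant S has the higher rate overall. They agree.

no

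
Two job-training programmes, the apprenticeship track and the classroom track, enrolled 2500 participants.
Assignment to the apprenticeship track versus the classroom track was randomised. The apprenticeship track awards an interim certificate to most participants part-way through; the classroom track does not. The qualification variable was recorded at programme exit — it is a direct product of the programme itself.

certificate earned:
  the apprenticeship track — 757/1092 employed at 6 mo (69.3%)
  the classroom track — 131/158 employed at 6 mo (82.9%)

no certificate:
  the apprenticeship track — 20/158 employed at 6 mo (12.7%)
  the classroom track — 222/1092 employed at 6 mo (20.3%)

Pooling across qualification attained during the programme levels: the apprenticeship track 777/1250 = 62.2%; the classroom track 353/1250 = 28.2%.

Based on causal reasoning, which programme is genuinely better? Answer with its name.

the apprenticeship track

Qualification attained during the programme lies on the pathway programme → qualification attained during the programme → outcome, so adjusting for it blocks the indirect effect. For the total causal effect of programme, use the unadjusted pooled rates.
Pooled: the apprenticeship track 62.2% vs the classroom track 28.2%; the apprenticeship track is higher overall.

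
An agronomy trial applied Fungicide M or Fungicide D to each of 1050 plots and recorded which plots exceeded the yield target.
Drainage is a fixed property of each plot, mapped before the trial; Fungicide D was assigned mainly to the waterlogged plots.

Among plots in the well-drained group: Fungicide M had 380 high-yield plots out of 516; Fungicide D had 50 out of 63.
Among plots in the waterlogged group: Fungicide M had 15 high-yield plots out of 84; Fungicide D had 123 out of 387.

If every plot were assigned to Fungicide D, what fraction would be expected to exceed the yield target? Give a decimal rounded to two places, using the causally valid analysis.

0.58

Fungicide D is higher inside every field drainage stratum but Fungicide M is higher in aggregate. Whether to stratify depends on how field drainage relates to the fungicide.
Field drainage is set before the fungicide has any effect — it is not caused by the fungicide — and it independently drives the outcome. That makes it a confounder, so the causal comparison is within field drainage levels.
Standardising Fungicide D to the population field drainage mix: 0.551·50/63 + 0.449·123/387 = 0.580.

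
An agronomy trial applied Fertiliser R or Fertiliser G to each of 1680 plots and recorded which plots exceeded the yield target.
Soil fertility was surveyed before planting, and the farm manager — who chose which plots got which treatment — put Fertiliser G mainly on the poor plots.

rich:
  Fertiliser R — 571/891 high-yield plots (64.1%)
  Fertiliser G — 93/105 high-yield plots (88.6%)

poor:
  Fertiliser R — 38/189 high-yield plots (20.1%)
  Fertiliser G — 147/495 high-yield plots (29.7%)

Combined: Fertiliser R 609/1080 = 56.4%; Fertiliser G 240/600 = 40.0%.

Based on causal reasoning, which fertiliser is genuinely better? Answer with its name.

Fertiliser G is higher inside every soil fertility stratum but Fertiliser R is higher in aggregate. Whether to stratify depends on how soil fertility relates to the fertiliser.
Nothing the fertiliser does changes soil fertility; the imbalance is an allocation artefact. With soil fertility also predicting the outcome, the pooled figure is confounded, and the within-stratum comparison is the causal one.
Within each level — rich: 64.1% vs 88.6%; poor: 20.1% vs 29.7% — Fertiliser G is higher every time.

Fertiliser G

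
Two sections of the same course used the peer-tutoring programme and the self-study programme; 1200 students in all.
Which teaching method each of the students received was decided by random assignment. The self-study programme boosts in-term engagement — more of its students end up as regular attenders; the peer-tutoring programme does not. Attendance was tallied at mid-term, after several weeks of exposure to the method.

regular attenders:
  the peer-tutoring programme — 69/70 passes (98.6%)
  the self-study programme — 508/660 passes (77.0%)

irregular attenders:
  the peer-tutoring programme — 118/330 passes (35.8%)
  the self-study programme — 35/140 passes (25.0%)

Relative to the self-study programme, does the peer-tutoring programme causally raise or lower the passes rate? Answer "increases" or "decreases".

decreases

Mid-term attendance here is a post-treatment variable shaped by the teaching method; conditioning on it would introduce bias rather than remove it. The overall comparison is the causal one.
Pooled: the peer-tutoring programme 46.8% vs the self-study programme 67.9%; the self-study programme is higher overall.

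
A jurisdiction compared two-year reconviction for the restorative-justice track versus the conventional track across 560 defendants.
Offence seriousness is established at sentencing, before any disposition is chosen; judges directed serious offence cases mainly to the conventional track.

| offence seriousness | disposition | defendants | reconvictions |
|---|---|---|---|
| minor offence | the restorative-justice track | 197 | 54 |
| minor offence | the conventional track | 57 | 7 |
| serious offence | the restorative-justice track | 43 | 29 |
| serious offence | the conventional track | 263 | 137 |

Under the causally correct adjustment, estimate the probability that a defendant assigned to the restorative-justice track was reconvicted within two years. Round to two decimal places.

Nothing the disposition does changes offence seriousness; the imbalance is an allocation artefact. With offence seriousness also predicting the outcome, the pooled figure is confounded, and the within-stratum comparison is the causal one.
Standardising the restorative-justice track to the population offence seriousness mix: 0.454·54/197 + 0.546·29/43 = 0.493.

0.49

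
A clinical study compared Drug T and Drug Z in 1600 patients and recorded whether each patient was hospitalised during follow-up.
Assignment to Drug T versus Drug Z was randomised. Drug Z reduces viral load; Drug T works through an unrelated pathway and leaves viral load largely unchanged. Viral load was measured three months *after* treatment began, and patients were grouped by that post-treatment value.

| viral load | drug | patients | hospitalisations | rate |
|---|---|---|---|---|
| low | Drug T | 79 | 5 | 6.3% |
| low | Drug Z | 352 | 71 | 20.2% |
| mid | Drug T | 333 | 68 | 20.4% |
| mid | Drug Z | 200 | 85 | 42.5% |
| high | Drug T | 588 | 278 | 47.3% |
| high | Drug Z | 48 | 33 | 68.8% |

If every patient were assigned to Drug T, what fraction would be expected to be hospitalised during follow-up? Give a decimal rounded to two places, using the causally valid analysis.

Drug T is lower inside every viral load stratum but Drug Z is lower in aggregate. Whether to stratify depends on how viral load relates to the drug.
Viral load is recorded after the drug and is itself shifted by it — it sits on the causal path from drug to outcome. Conditioning on a mediator would strip out part of the effect we want; the pooled comparison gives the total causal effect.
So P(outcome | do(Drug T)) is just the pooled rate for Drug T: 351/1000 = 0.351.

0.35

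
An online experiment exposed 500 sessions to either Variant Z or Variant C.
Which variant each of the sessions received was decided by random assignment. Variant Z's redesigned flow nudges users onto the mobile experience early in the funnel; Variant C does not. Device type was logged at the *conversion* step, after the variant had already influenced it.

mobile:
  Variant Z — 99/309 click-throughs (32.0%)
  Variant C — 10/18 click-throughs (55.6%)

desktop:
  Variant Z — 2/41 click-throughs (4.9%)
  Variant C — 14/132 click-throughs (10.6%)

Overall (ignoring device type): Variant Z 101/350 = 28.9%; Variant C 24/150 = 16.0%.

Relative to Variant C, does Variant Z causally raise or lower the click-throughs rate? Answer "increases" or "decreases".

increases

Device type is downstream of the variant. One should not condition on a consequence of treatment, so the overall rates are the right comparison.
Pooled: Variant Z 28.9% vs Variant C 16.0%; Variant Z is higher overall.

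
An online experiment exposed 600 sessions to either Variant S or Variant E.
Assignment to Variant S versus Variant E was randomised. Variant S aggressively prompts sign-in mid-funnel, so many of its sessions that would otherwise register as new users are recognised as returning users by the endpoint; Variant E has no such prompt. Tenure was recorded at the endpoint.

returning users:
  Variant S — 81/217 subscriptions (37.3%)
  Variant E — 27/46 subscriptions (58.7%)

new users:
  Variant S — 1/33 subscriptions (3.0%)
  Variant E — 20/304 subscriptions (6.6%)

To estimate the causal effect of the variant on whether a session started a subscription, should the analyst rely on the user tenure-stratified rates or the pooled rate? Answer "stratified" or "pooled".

The stratified and pooled comparisons disagree (Variant E wins within each user tenure; Variant S wins overall), so the answer turns on the causal role of user tenure.
User tenure is downstream of the variant. One should not condition on a consequence of treatment, so the overall rates are the right comparison.
Pooled: Variant S 32.8% vs Variant E 13.4%; Variant S is higher overall.

pooled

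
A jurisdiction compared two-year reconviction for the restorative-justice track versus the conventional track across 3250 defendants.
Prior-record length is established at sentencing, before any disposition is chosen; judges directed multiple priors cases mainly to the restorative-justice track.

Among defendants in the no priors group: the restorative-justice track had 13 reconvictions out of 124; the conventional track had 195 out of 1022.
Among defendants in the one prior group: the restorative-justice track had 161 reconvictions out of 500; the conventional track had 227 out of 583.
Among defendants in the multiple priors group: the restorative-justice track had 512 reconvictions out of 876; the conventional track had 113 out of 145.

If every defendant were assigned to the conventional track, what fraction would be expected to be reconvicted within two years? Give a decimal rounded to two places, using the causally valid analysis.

Prior-record length differs across dispositions for reasons unrelated to any effect of the disposition itself, and it separately predicts the outcome — a classic confounder. We must compare within prior-record length levels.
Standardising the conventional track to the population prior-record length mix: 0.353·195/1022 + 0.333·227/583 + 0.314·113/145 = 0.442.

0.44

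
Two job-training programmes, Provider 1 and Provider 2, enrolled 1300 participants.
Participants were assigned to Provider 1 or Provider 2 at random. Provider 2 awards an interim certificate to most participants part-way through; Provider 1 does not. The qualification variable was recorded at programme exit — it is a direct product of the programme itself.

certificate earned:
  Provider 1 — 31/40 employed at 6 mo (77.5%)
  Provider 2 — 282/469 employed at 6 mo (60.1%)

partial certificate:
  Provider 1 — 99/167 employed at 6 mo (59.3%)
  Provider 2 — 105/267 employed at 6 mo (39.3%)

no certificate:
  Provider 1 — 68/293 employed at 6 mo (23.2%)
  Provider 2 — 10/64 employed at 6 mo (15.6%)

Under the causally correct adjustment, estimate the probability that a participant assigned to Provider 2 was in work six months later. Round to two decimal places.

0.50

Provider 1 is higher inside every qualification attained during the programme stratum but Provider 2 is higher in aggregate. Whether to stratify depends on how qualification attained during the programme relates to the programme.
Because the programme influences qualification attained during the programme, qualification attained during the programme is a post-treatment mediator, not a confounder. Stratifying on it would bias the estimate; the causal effect is the crude pooled difference.
So P(outcome | do(Provider 2)) is just the pooled rate for Provider 2: 397/800 = 0.496.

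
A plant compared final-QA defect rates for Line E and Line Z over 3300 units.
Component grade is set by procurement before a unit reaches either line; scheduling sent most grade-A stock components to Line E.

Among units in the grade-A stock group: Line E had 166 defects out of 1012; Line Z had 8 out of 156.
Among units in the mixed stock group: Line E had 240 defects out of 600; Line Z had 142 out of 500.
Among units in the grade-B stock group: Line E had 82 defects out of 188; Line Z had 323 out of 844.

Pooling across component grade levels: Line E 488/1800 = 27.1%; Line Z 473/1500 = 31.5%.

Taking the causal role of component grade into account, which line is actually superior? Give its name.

Within every component grade level Line Z has the lower rate, yet pooled Line E does — Simpson's reversal.
The imbalance in component grade arose from how units were allocated, not from anything the line did; and component grade independently affects the outcome. The pooled gap is confounded — condition on component grade.
Within each level — grade-A stock: 16.4% vs 5.1%; mixed stock: 40.0% vs 28.4%; grade-B stock: 43.6% vs 38.3% — Line Z is lower every time.

Line Z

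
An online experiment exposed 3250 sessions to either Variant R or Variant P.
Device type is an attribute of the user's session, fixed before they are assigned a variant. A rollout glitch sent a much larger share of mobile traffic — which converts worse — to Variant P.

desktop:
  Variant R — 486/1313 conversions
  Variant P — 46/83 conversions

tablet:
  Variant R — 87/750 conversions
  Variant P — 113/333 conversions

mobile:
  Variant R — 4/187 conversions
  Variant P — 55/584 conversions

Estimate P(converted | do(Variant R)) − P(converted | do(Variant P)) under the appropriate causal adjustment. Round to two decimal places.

Since device type is a pre-existing factor (not a product of the variant) and it affects the outcome on its own, it is a confounder. The stratified rates, not the pooled rate, identify the causal effect.
Adjusting over the population distribution of device type: 0.430·(0.370−0.554) + 0.333·(0.116−0.339) + 0.237·(0.021−0.094) = -0.171.

-0.17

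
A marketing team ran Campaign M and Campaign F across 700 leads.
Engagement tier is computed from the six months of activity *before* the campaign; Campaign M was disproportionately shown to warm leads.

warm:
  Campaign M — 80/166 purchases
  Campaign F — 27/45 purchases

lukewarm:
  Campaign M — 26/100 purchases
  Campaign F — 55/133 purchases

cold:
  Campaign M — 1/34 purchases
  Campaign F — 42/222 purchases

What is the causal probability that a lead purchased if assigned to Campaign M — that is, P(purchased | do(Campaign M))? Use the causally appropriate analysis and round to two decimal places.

Within every engagement tier level Campaign F has the higher rate, yet pooled Campaign M does — Simpson's reversal.
Engagement tier differs across campaigns for reasons unrelated to any effect of the campaign itself, and it separately predicts the outcome — a classic confounder. We must compare within engagement tier levels.
Standardising Campaign M to the population engagement tier mix: 0.301·80/166 + 0.333·26/100 + 0.366·1/34 = 0.243.

0.24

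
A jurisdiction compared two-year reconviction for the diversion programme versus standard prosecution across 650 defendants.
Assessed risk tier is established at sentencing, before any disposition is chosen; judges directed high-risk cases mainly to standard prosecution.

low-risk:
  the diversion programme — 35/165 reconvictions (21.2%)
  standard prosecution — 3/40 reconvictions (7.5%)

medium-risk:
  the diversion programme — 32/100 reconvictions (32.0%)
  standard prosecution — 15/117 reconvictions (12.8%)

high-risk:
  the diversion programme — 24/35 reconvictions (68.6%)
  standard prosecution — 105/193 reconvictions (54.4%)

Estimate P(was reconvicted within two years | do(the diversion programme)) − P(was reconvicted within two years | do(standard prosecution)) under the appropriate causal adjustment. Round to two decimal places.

standard prosecution is lower inside every assessed risk tier stratum but the diversion programme is lower in aggregate. Whether to stratify depends on how assessed risk tier relates to the disposition.
The imbalance in assessed risk tier arose from how defendants were allocated, not from anything the disposition did; and assessed risk tier independently affects the outcome. The pooled gap is confounded — condition on assessed risk tier.
Adjusting over the population distribution of assessed risk tier: 0.315·(0.212−0.075) + 0.334·(0.320−0.128) + 0.351·(0.686−0.544) = +0.157.

+0.16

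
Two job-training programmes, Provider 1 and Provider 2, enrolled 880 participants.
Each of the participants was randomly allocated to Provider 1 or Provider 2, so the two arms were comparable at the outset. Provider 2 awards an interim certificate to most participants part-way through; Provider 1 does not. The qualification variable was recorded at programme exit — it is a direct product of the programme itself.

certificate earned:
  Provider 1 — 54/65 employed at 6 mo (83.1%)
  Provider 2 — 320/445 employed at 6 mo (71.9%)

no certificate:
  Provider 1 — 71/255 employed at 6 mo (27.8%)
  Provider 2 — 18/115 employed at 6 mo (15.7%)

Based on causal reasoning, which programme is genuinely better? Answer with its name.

Provider 2

Qualification attained during the programme here is a post-treatment variable shaped by the programme; conditioning on it would introduce bias rather than remove it. The overall comparison is the causal one.
Pooled: Provider 1 39.1% vs Provider 2 60.4%; Provider 2 is higher overall.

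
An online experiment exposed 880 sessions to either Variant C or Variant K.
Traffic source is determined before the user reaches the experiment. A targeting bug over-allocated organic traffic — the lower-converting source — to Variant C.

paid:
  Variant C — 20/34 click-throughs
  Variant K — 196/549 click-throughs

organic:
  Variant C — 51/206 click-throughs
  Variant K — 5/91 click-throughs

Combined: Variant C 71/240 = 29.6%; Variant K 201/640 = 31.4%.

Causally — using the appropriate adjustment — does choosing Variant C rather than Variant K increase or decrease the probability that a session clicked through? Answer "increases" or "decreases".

increases

The stratified and pooled comparisons disagree (Variant C wins within each traffic source; Variant K wins overall), so the answer turns on the causal role of traffic source.
Since traffic source is a pre-existing factor (not a product of the variant) and it affects the outcome on its own, it is a confounder. The stratified rates, not the pooled rate, identify the causal effect.
Within each level — paid: 58.8% vs 35.7%; organic: 24.8% vs 5.5% — Variant C is higher every time.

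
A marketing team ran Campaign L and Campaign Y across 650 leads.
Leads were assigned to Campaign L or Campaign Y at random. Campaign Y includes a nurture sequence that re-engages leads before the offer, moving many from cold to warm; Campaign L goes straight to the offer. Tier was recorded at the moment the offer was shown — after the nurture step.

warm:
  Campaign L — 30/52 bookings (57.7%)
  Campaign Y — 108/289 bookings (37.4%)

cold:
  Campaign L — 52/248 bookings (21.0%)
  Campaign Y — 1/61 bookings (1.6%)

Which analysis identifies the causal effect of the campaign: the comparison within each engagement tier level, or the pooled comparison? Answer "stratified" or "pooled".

Engagement tier is recorded after the campaign and is itself shifted by it — it sits on the causal path from campaign to outcome. Conditioning on a mediator would strip out part of the effect we want; the pooled comparison gives the total causal effect.
Pooled: Campaign L 27.3% vs Campaign Y 31.1%; Campaign Y is higher overall.

pooled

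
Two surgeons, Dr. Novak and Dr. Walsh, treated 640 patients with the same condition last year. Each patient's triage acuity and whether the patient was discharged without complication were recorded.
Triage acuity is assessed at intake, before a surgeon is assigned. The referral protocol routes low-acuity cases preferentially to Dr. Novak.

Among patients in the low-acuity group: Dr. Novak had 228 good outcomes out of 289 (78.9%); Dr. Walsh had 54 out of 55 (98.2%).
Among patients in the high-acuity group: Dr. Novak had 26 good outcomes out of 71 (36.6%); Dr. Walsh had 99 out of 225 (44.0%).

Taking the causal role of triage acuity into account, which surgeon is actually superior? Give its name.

Dr. Walsh

Nothing the surgeon does changes triage acuity; the imbalance is an allocation artefact. With triage acuity also predicting the outcome, the pooled figure is confounded, and the within-stratum comparison is the causal one.
Within each level — low-acuity: 78.9% vs 98.2%; high-acuity: 36.6% vs 44.0% — Dr. Walsh is higher every time.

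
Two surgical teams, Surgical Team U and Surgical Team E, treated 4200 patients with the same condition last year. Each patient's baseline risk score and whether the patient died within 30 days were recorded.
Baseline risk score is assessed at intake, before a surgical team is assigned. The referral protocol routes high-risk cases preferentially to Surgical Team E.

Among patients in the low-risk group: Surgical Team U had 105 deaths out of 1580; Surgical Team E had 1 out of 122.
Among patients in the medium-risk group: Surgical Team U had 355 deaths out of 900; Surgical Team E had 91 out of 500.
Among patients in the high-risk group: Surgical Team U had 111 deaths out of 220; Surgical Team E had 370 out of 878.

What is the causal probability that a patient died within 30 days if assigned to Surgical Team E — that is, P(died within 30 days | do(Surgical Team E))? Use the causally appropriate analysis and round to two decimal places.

0.17

Nothing the surgical team does changes baseline risk score; the imbalance is an allocation artefact. With baseline risk score also predicting the outcome, the pooled figure is confounded, and the within-stratum comparison is the causal one.
Standardising Surgical Team E to the population baseline risk score mix: 0.405·1/122 + 0.333·91/500 + 0.261·370/878 = 0.174.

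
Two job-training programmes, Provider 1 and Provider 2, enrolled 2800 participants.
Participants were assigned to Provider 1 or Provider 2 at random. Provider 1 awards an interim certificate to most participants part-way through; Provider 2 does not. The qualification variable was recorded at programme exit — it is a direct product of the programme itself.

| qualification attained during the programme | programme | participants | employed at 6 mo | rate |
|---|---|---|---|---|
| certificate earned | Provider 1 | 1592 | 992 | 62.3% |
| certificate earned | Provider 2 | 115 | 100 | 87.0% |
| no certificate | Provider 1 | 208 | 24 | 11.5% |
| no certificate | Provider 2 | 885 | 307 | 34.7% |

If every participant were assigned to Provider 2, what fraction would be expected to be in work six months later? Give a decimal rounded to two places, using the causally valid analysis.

0.41

Within every qualification attained during the programme level Provider 2 has the higher rate, yet pooled Provider 1 does — Simpson's reversal.
Because the programme influences qualification attained during the programme, qualification attained during the programme is a post-treatment mediator, not a confounder. Stratifying on it would bias the estimate; the causal effect is the crude pooled difference.
So P(outcome | do(Provider 2)) is just the pooled rate for Provider 2: 407/1000 = 0.407.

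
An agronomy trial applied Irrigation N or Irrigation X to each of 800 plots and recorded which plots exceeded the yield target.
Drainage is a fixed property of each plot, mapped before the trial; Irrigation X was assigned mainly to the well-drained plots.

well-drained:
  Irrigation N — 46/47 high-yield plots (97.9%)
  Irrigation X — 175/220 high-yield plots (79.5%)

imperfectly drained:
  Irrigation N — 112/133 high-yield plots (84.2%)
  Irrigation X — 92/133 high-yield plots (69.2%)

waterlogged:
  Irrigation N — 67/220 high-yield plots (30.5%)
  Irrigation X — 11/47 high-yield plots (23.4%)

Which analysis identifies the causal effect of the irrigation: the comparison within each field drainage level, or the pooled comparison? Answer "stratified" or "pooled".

The imbalance in field drainage arose from how plots were allocated, not from anything the irrigation did; and field drainage independently affects the outcome. The pooled gap is confounded — condition on field drainage.
Within each level — well-drained: 97.9% vs 79.5%; imperfectly drained: 84.2% vs 69.2%; waterlogged: 30.5% vs 23.4% — Irrigation N is higher every time.

stratified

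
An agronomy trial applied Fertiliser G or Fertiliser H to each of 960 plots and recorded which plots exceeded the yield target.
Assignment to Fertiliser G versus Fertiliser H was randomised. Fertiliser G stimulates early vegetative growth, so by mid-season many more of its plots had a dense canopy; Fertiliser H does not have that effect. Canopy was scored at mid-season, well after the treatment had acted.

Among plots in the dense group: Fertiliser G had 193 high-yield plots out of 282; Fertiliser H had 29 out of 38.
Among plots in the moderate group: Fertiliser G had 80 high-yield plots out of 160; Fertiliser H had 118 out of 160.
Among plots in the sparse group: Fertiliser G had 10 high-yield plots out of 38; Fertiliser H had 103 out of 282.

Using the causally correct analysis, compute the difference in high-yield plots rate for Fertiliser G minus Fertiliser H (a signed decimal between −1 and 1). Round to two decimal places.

Within every mid-season canopy level Fertiliser H has the higher rate, yet pooled Fertiliser G does — Simpson's reversal.
Mid-season canopy is downstream of the fertiliser. One should not condition on a consequence of treatment, so the overall rates are the right comparison.
The causal difference is the pooled difference: 0.590 − 0.521 = +0.069.

+0.07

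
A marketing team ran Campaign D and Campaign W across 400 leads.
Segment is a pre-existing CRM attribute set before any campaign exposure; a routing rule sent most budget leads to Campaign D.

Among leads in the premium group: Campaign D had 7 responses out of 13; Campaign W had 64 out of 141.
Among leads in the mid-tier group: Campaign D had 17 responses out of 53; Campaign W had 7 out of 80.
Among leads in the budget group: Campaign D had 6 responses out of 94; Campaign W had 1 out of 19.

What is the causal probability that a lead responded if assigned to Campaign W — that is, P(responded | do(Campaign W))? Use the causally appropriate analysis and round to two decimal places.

0.22

Customer segment satisfies the back-door criterion: it is not a descendant of the campaign, and it blocks the spurious path from campaign to outcome. Adjusting for it (i.e., using the within-customer segment rates) gives the causal effect.
Standardising Campaign W to the population customer segment mix: 0.385·64/141 + 0.333·7/80 + 0.282·1/19 = 0.219.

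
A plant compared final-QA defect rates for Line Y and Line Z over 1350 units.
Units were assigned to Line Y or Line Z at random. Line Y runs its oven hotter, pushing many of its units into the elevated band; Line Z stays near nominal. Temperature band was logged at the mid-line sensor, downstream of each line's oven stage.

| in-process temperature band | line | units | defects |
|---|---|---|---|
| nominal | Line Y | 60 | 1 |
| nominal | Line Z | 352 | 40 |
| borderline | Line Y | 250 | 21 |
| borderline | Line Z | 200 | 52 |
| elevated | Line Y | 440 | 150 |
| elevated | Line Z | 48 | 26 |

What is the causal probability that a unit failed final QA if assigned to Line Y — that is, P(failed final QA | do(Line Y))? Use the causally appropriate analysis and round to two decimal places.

0.23

The stratified and pooled comparisons disagree (Line Y wins within each in-process temperature band; Line Z wins overall), so the answer turns on the causal role of in-process temperature band.
In-process temperature band here is a post-treatment variable shaped by the line; conditioning on it would introduce bias rather than remove it. The overall comparison is the causal one.
So P(outcome | do(Line Y)) is just the pooled rate for Line Y: 172/750 = 0.229.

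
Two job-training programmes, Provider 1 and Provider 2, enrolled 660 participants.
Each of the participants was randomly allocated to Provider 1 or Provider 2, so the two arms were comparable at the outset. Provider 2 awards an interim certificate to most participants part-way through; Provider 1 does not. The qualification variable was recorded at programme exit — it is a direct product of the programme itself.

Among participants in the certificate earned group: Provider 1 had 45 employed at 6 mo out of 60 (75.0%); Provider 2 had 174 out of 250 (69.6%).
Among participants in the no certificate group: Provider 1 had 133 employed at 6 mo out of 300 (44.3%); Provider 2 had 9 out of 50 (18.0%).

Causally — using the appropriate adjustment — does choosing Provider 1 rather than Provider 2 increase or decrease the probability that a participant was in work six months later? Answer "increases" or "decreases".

decreases

The distribution of qualification attained during the programme is itself part of what the programme does — it is an intermediate outcome. Holding it fixed would remove that part of the effect; the total effect is the pooled difference.
Pooled: Provider 1 49.4% vs Provider 2 61.0%; Provider 2 is higher overall.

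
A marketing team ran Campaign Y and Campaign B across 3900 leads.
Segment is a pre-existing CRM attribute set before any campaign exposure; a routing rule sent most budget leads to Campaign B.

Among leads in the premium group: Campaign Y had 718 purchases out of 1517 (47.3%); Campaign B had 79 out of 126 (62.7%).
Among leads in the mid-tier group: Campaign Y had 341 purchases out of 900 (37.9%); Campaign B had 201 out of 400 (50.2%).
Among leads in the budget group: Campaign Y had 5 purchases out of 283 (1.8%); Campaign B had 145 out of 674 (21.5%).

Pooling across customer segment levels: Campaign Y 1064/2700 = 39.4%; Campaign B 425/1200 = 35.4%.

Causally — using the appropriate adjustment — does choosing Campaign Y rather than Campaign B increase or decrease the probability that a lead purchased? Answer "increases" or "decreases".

Within every customer segment level Campaign B has the higher rate, yet pooled Campaign Y does — Simpson's reversal.
Customer segment differs across campaigns for reasons unrelated to any effect of the campaign itself, and it separately predicts the outcome — a classic confounder. We must compare within customer segment levels.
Within each level — premium: 47.3% vs 62.7%; mid-tier: 37.9% vs 50.2%; budget: 1.8% vs 21.5% — Campaign B is higher every time.

decreases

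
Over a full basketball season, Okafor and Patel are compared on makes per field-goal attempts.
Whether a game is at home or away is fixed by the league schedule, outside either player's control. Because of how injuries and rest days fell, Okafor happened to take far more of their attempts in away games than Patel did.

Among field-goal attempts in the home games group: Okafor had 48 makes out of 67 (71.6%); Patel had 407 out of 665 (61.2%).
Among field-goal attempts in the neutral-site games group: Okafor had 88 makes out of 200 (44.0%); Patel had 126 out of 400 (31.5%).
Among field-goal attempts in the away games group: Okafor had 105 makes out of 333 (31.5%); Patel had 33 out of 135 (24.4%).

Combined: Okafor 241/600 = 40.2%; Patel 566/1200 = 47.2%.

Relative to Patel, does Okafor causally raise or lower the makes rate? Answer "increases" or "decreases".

increases

Game venue satisfies the back-door criterion: it is not a descendant of the player, and it blocks the spurious path from player to outcome. Adjusting for it (i.e., using the within-game venue rates) gives the causal effect.
Within each level — home games: 71.6% vs 61.2%; neutral-site games: 44.0% vs 31.5%; away games: 31.5% vs 24.4% — Okafor is higher every time.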